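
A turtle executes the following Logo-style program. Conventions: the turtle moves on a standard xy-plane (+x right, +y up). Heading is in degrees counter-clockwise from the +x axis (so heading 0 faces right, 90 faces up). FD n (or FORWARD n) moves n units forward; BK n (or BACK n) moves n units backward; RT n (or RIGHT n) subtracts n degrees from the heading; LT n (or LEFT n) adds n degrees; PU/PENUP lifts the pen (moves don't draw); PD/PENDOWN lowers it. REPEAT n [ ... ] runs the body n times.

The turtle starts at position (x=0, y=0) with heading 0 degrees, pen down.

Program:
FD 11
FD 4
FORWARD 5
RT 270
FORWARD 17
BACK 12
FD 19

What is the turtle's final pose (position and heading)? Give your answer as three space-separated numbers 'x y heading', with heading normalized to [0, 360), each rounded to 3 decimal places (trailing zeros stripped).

Answer: 20 24 90

Derivation:
Executing turtle program step by step:
Start: pos=(0,0), heading=0, pen down
FD 11: (0,0) -> (11,0) [heading=0, draw]
FD 4: (11,0) -> (15,0) [heading=0, draw]
FD 5: (15,0) -> (20,0) [heading=0, draw]
RT 270: heading 0 -> 90
FD 17: (20,0) -> (20,17) [heading=90, draw]
BK 12: (20,17) -> (20,5) [heading=90, draw]
FD 19: (20,5) -> (20,24) [heading=90, draw]
Final: pos=(20,24), heading=90, 6 segment(s) drawn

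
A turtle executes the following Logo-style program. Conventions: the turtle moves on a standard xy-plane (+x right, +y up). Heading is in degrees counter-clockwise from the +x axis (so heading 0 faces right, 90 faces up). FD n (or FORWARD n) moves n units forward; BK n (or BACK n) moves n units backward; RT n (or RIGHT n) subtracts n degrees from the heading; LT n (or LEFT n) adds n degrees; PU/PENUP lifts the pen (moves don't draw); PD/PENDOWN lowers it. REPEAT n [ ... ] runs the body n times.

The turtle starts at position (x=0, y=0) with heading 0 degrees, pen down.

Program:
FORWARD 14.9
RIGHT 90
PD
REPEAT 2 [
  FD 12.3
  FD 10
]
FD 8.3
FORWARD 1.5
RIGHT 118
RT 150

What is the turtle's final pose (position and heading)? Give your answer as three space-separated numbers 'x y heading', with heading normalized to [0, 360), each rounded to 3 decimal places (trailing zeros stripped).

Executing turtle program step by step:
Start: pos=(0,0), heading=0, pen down
FD 14.9: (0,0) -> (14.9,0) [heading=0, draw]
RT 90: heading 0 -> 270
PD: pen down
REPEAT 2 [
  -- iteration 1/2 --
  FD 12.3: (14.9,0) -> (14.9,-12.3) [heading=270, draw]
  FD 10: (14.9,-12.3) -> (14.9,-22.3) [heading=270, draw]
  -- iteration 2/2 --
  FD 12.3: (14.9,-22.3) -> (14.9,-34.6) [heading=270, draw]
  FD 10: (14.9,-34.6) -> (14.9,-44.6) [heading=270, draw]
]
FD 8.3: (14.9,-44.6) -> (14.9,-52.9) [heading=270, draw]
FD 1.5: (14.9,-52.9) -> (14.9,-54.4) [heading=270, draw]
RT 118: heading 270 -> 152
RT 150: heading 152 -> 2
Final: pos=(14.9,-54.4), heading=2, 7 segment(s) drawn

Answer: 14.9 -54.4 2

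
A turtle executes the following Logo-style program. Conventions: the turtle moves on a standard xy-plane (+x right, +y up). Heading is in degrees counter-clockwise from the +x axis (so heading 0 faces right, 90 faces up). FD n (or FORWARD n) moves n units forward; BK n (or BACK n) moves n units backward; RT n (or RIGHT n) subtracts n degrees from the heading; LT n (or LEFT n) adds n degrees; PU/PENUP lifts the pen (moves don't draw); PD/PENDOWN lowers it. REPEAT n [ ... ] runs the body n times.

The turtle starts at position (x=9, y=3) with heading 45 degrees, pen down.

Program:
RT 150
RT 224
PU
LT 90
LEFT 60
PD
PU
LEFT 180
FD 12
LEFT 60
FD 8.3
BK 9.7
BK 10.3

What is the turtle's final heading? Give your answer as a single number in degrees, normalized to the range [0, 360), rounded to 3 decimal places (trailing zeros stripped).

Executing turtle program step by step:
Start: pos=(9,3), heading=45, pen down
RT 150: heading 45 -> 255
RT 224: heading 255 -> 31
PU: pen up
LT 90: heading 31 -> 121
LT 60: heading 121 -> 181
PD: pen down
PU: pen up
LT 180: heading 181 -> 1
FD 12: (9,3) -> (20.998,3.209) [heading=1, move]
LT 60: heading 1 -> 61
FD 8.3: (20.998,3.209) -> (25.022,10.469) [heading=61, move]
BK 9.7: (25.022,10.469) -> (20.319,1.985) [heading=61, move]
BK 10.3: (20.319,1.985) -> (15.326,-7.024) [heading=61, move]
Final: pos=(15.326,-7.024), heading=61, 0 segment(s) drawn

Answer: 61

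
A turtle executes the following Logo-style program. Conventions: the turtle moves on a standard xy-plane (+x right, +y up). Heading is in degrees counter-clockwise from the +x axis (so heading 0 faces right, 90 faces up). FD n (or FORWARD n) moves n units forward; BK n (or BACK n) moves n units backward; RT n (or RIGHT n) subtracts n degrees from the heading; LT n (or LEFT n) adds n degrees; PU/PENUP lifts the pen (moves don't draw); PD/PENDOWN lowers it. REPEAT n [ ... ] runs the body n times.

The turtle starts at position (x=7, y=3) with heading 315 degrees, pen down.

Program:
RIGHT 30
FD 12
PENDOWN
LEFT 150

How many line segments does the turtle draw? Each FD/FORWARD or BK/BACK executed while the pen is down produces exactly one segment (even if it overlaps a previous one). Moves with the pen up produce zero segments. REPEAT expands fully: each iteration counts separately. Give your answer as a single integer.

Answer: 1

Derivation:
Executing turtle program step by step:
Start: pos=(7,3), heading=315, pen down
RT 30: heading 315 -> 285
FD 12: (7,3) -> (10.106,-8.591) [heading=285, draw]
PD: pen down
LT 150: heading 285 -> 75
Final: pos=(10.106,-8.591), heading=75, 1 segment(s) drawn
Segments drawn: 1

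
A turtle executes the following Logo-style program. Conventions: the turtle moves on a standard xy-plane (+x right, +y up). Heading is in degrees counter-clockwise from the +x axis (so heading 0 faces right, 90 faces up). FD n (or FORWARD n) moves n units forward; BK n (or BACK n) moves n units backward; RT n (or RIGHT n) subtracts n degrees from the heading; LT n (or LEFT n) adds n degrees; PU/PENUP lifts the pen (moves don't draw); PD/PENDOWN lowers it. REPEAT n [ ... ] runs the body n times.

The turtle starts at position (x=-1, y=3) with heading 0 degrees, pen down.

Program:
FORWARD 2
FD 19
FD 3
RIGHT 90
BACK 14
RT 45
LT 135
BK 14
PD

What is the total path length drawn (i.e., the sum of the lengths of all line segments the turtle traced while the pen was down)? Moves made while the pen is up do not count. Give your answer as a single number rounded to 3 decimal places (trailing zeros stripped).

Executing turtle program step by step:
Start: pos=(-1,3), heading=0, pen down
FD 2: (-1,3) -> (1,3) [heading=0, draw]
FD 19: (1,3) -> (20,3) [heading=0, draw]
FD 3: (20,3) -> (23,3) [heading=0, draw]
RT 90: heading 0 -> 270
BK 14: (23,3) -> (23,17) [heading=270, draw]
RT 45: heading 270 -> 225
LT 135: heading 225 -> 0
BK 14: (23,17) -> (9,17) [heading=0, draw]
PD: pen down
Final: pos=(9,17), heading=0, 5 segment(s) drawn

Segment lengths:
  seg 1: (-1,3) -> (1,3), length = 2
  seg 2: (1,3) -> (20,3), length = 19
  seg 3: (20,3) -> (23,3), length = 3
  seg 4: (23,3) -> (23,17), length = 14
  seg 5: (23,17) -> (9,17), length = 14
Total = 52

Answer: 52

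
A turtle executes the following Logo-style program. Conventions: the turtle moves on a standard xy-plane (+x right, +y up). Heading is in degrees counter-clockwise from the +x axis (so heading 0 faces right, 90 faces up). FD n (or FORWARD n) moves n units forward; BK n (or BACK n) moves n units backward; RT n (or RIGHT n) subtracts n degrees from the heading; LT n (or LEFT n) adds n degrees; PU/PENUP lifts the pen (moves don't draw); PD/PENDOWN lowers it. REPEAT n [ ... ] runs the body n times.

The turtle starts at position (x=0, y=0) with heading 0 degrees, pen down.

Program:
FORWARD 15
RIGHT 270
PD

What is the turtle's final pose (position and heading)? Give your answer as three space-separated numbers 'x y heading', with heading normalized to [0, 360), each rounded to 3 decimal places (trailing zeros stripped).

Answer: 15 0 90

Derivation:
Executing turtle program step by step:
Start: pos=(0,0), heading=0, pen down
FD 15: (0,0) -> (15,0) [heading=0, draw]
RT 270: heading 0 -> 90
PD: pen down
Final: pos=(15,0), heading=90, 1 segment(s) drawn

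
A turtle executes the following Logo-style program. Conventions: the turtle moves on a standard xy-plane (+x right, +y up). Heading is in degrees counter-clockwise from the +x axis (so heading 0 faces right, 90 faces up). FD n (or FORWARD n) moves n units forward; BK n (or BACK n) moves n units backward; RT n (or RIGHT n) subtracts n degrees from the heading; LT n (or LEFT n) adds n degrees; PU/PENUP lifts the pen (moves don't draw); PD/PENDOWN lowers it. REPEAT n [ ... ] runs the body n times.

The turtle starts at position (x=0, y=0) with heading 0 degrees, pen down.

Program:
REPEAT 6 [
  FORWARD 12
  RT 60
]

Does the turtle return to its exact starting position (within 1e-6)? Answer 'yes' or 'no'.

Executing turtle program step by step:
Start: pos=(0,0), heading=0, pen down
REPEAT 6 [
  -- iteration 1/6 --
  FD 12: (0,0) -> (12,0) [heading=0, draw]
  RT 60: heading 0 -> 300
  -- iteration 2/6 --
  FD 12: (12,0) -> (18,-10.392) [heading=300, draw]
  RT 60: heading 300 -> 240
  -- iteration 3/6 --
  FD 12: (18,-10.392) -> (12,-20.785) [heading=240, draw]
  RT 60: heading 240 -> 180
  -- iteration 4/6 --
  FD 12: (12,-20.785) -> (0,-20.785) [heading=180, draw]
  RT 60: heading 180 -> 120
  -- iteration 5/6 --
  FD 12: (0,-20.785) -> (-6,-10.392) [heading=120, draw]
  RT 60: heading 120 -> 60
  -- iteration 6/6 --
  FD 12: (-6,-10.392) -> (0,0) [heading=60, draw]
  RT 60: heading 60 -> 0
]
Final: pos=(0,0), heading=0, 6 segment(s) drawn

Start position: (0, 0)
Final position: (0, 0)
Distance = 0; < 1e-6 -> CLOSED

Answer: yes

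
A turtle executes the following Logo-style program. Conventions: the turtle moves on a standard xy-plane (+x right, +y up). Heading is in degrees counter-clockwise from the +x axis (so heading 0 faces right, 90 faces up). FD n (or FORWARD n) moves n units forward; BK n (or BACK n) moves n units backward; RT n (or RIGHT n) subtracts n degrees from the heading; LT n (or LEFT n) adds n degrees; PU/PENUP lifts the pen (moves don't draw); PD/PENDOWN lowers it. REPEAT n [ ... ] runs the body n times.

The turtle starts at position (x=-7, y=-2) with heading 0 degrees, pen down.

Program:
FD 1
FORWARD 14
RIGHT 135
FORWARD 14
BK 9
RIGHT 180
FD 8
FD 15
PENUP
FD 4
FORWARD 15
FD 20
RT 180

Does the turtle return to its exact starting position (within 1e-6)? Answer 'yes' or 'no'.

Answer: no

Derivation:
Executing turtle program step by step:
Start: pos=(-7,-2), heading=0, pen down
FD 1: (-7,-2) -> (-6,-2) [heading=0, draw]
FD 14: (-6,-2) -> (8,-2) [heading=0, draw]
RT 135: heading 0 -> 225
FD 14: (8,-2) -> (-1.899,-11.899) [heading=225, draw]
BK 9: (-1.899,-11.899) -> (4.464,-5.536) [heading=225, draw]
RT 180: heading 225 -> 45
FD 8: (4.464,-5.536) -> (10.121,0.121) [heading=45, draw]
FD 15: (10.121,0.121) -> (20.728,10.728) [heading=45, draw]
PU: pen up
FD 4: (20.728,10.728) -> (23.556,13.556) [heading=45, move]
FD 15: (23.556,13.556) -> (34.163,24.163) [heading=45, move]
FD 20: (34.163,24.163) -> (48.305,38.305) [heading=45, move]
RT 180: heading 45 -> 225
Final: pos=(48.305,38.305), heading=225, 6 segment(s) drawn

Start position: (-7, -2)
Final position: (48.305, 38.305)
Distance = 68.434; >= 1e-6 -> NOT closed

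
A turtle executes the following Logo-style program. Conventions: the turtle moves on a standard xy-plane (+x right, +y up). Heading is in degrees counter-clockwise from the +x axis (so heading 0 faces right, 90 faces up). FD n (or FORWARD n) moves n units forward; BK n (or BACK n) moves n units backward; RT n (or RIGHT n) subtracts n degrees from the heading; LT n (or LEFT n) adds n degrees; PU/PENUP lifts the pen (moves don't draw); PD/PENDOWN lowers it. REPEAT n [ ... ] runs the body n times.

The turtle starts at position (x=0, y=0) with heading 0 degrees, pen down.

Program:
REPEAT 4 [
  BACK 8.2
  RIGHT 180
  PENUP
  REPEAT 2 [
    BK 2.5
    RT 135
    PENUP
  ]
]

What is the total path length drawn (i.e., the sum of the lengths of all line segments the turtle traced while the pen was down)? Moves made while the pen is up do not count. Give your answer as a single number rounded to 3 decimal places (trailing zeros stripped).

Executing turtle program step by step:
Start: pos=(0,0), heading=0, pen down
REPEAT 4 [
  -- iteration 1/4 --
  BK 8.2: (0,0) -> (-8.2,0) [heading=0, draw]
  RT 180: heading 0 -> 180
  PU: pen up
  REPEAT 2 [
    -- iteration 1/2 --
    BK 2.5: (-8.2,0) -> (-5.7,0) [heading=180, move]
    RT 135: heading 180 -> 45
    PU: pen up
    -- iteration 2/2 --
    BK 2.5: (-5.7,0) -> (-7.468,-1.768) [heading=45, move]
    RT 135: heading 45 -> 270
    PU: pen up
  ]
  -- iteration 2/4 --
  BK 8.2: (-7.468,-1.768) -> (-7.468,6.432) [heading=270, move]
  RT 180: heading 270 -> 90
  PU: pen up
  REPEAT 2 [
    -- iteration 1/2 --
    BK 2.5: (-7.468,6.432) -> (-7.468,3.932) [heading=90, move]
    RT 135: heading 90 -> 315
    PU: pen up
    -- iteration 2/2 --
    BK 2.5: (-7.468,3.932) -> (-9.236,5.7) [heading=315, move]
    RT 135: heading 315 -> 180
    PU: pen up
  ]
  -- iteration 3/4 --
  BK 8.2: (-9.236,5.7) -> (-1.036,5.7) [heading=180, move]
  RT 180: heading 180 -> 0
  PU: pen up
  REPEAT 2 [
    -- iteration 1/2 --
    BK 2.5: (-1.036,5.7) -> (-3.536,5.7) [heading=0, move]
    RT 135: heading 0 -> 225
    PU: pen up
    -- iteration 2/2 --
    BK 2.5: (-3.536,5.7) -> (-1.768,7.468) [heading=225, move]
    RT 135: heading 225 -> 90
    PU: pen up
  ]
  -- iteration 4/4 --
  BK 8.2: (-1.768,7.468) -> (-1.768,-0.732) [heading=90, move]
  RT 180: heading 90 -> 270
  PU: pen up
  REPEAT 2 [
    -- iteration 1/2 --
    BK 2.5: (-1.768,-0.732) -> (-1.768,1.768) [heading=270, move]
    RT 135: heading 270 -> 135
    PU: pen up
    -- iteration 2/2 --
    BK 2.5: (-1.768,1.768) -> (0,0) [heading=135, move]
    RT 135: heading 135 -> 0
    PU: pen up
  ]
]
Final: pos=(0,0), heading=0, 1 segment(s) drawn

Segment lengths:
  seg 1: (0,0) -> (-8.2,0), length = 8.2
Total = 8.2

Answer: 8.2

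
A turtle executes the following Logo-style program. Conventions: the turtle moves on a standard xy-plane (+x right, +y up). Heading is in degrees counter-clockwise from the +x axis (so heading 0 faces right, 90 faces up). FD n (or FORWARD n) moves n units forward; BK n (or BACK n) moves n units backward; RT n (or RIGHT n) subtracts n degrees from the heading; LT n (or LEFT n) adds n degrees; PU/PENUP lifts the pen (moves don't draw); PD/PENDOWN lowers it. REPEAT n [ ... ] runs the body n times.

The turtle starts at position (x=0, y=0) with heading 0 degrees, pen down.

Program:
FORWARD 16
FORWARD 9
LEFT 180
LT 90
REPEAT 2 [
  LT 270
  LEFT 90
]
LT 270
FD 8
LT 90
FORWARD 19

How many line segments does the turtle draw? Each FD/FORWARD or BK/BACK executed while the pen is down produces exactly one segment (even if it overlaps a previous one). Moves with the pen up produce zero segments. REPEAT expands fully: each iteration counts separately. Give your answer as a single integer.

Answer: 4

Derivation:
Executing turtle program step by step:
Start: pos=(0,0), heading=0, pen down
FD 16: (0,0) -> (16,0) [heading=0, draw]
FD 9: (16,0) -> (25,0) [heading=0, draw]
LT 180: heading 0 -> 180
LT 90: heading 180 -> 270
REPEAT 2 [
  -- iteration 1/2 --
  LT 270: heading 270 -> 180
  LT 90: heading 180 -> 270
  -- iteration 2/2 --
  LT 270: heading 270 -> 180
  LT 90: heading 180 -> 270
]
LT 270: heading 270 -> 180
FD 8: (25,0) -> (17,0) [heading=180, draw]
LT 90: heading 180 -> 270
FD 19: (17,0) -> (17,-19) [heading=270, draw]
Final: pos=(17,-19), heading=270, 4 segment(s) drawn
Segments drawn: 4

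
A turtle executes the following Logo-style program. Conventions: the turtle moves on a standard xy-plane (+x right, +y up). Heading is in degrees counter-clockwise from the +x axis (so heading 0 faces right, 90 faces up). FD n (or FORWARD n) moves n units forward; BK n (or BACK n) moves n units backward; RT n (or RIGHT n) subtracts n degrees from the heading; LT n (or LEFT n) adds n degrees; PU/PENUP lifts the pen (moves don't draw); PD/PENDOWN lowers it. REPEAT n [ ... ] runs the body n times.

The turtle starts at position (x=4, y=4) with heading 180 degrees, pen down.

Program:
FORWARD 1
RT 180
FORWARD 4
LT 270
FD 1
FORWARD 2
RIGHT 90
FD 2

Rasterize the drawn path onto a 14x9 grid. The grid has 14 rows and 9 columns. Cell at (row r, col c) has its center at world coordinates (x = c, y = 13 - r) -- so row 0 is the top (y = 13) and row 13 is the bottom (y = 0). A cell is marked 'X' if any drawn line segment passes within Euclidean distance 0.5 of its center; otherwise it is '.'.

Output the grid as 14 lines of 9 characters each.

Segment 0: (4,4) -> (3,4)
Segment 1: (3,4) -> (7,4)
Segment 2: (7,4) -> (7,3)
Segment 3: (7,3) -> (7,1)
Segment 4: (7,1) -> (5,1)

Answer: .........
.........
.........
.........
.........
.........
.........
.........
.........
...XXXXX.
.......X.
.......X.
.....XXX.
.........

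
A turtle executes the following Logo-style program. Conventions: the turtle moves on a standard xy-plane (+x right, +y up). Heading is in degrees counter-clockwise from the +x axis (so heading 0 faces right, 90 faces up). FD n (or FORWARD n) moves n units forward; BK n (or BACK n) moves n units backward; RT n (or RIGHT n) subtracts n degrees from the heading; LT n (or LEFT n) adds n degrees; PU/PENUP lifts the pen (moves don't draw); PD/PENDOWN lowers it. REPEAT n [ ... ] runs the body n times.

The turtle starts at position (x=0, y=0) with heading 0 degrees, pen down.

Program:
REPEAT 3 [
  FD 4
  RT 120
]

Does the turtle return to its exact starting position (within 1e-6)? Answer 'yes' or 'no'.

Answer: yes

Derivation:
Executing turtle program step by step:
Start: pos=(0,0), heading=0, pen down
REPEAT 3 [
  -- iteration 1/3 --
  FD 4: (0,0) -> (4,0) [heading=0, draw]
  RT 120: heading 0 -> 240
  -- iteration 2/3 --
  FD 4: (4,0) -> (2,-3.464) [heading=240, draw]
  RT 120: heading 240 -> 120
  -- iteration 3/3 --
  FD 4: (2,-3.464) -> (0,0) [heading=120, draw]
  RT 120: heading 120 -> 0
]
Final: pos=(0,0), heading=0, 3 segment(s) drawn

Start position: (0, 0)
Final position: (0, 0)
Distance = 0; < 1e-6 -> CLOSED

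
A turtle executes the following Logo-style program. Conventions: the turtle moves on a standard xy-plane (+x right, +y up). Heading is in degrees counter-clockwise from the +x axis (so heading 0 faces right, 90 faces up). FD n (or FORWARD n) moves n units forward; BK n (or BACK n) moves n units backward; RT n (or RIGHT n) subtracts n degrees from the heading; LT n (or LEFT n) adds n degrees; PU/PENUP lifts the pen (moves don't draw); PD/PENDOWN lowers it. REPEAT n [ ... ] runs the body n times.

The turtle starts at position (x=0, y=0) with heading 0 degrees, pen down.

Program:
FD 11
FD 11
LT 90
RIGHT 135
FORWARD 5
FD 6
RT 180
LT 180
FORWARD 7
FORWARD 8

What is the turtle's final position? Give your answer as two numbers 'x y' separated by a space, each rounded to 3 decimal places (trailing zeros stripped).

Executing turtle program step by step:
Start: pos=(0,0), heading=0, pen down
FD 11: (0,0) -> (11,0) [heading=0, draw]
FD 11: (11,0) -> (22,0) [heading=0, draw]
LT 90: heading 0 -> 90
RT 135: heading 90 -> 315
FD 5: (22,0) -> (25.536,-3.536) [heading=315, draw]
FD 6: (25.536,-3.536) -> (29.778,-7.778) [heading=315, draw]
RT 180: heading 315 -> 135
LT 180: heading 135 -> 315
FD 7: (29.778,-7.778) -> (34.728,-12.728) [heading=315, draw]
FD 8: (34.728,-12.728) -> (40.385,-18.385) [heading=315, draw]
Final: pos=(40.385,-18.385), heading=315, 6 segment(s) drawn

Answer: 40.385 -18.385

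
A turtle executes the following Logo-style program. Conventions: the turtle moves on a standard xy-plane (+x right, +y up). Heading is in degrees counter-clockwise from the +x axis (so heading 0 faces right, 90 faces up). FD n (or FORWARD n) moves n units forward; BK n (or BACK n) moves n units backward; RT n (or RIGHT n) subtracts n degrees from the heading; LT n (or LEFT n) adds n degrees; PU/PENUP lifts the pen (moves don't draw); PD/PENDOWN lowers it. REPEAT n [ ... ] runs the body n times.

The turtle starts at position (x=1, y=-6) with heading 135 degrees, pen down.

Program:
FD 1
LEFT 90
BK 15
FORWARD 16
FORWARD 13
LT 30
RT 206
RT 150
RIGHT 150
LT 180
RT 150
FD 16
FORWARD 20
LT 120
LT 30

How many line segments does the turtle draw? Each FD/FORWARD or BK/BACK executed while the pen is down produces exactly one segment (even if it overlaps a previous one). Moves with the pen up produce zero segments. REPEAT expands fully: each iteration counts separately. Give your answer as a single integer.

Answer: 6

Derivation:
Executing turtle program step by step:
Start: pos=(1,-6), heading=135, pen down
FD 1: (1,-6) -> (0.293,-5.293) [heading=135, draw]
LT 90: heading 135 -> 225
BK 15: (0.293,-5.293) -> (10.899,5.314) [heading=225, draw]
FD 16: (10.899,5.314) -> (-0.414,-6) [heading=225, draw]
FD 13: (-0.414,-6) -> (-9.607,-15.192) [heading=225, draw]
LT 30: heading 225 -> 255
RT 206: heading 255 -> 49
RT 150: heading 49 -> 259
RT 150: heading 259 -> 109
LT 180: heading 109 -> 289
RT 150: heading 289 -> 139
FD 16: (-9.607,-15.192) -> (-21.682,-4.695) [heading=139, draw]
FD 20: (-21.682,-4.695) -> (-36.776,8.426) [heading=139, draw]
LT 120: heading 139 -> 259
LT 30: heading 259 -> 289
Final: pos=(-36.776,8.426), heading=289, 6 segment(s) drawn
Segments drawn: 6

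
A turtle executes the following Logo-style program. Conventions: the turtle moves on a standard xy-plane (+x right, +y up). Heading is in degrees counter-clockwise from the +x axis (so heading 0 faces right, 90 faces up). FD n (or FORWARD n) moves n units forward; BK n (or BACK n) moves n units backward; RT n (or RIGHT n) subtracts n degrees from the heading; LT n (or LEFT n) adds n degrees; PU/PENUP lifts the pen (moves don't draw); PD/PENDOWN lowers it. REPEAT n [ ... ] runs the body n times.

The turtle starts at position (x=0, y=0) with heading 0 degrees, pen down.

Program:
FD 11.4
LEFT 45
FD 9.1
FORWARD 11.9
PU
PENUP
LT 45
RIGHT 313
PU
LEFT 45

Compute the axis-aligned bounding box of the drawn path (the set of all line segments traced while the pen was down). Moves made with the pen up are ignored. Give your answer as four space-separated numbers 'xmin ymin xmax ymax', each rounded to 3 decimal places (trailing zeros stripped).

Executing turtle program step by step:
Start: pos=(0,0), heading=0, pen down
FD 11.4: (0,0) -> (11.4,0) [heading=0, draw]
LT 45: heading 0 -> 45
FD 9.1: (11.4,0) -> (17.835,6.435) [heading=45, draw]
FD 11.9: (17.835,6.435) -> (26.249,14.849) [heading=45, draw]
PU: pen up
PU: pen up
LT 45: heading 45 -> 90
RT 313: heading 90 -> 137
PU: pen up
LT 45: heading 137 -> 182
Final: pos=(26.249,14.849), heading=182, 3 segment(s) drawn

Segment endpoints: x in {0, 11.4, 17.835, 26.249}, y in {0, 6.435, 14.849}
xmin=0, ymin=0, xmax=26.249, ymax=14.849

Answer: 0 0 26.249 14.849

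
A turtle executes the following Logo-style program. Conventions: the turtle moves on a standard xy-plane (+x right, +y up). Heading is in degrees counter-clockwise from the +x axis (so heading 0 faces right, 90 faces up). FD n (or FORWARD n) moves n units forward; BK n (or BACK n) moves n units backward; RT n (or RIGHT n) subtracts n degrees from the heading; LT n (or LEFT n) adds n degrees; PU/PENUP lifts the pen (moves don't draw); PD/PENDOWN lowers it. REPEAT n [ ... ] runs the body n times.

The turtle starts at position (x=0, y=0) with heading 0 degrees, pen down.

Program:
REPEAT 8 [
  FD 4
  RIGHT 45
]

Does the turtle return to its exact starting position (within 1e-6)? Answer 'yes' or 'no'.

Answer: yes

Derivation:
Executing turtle program step by step:
Start: pos=(0,0), heading=0, pen down
REPEAT 8 [
  -- iteration 1/8 --
  FD 4: (0,0) -> (4,0) [heading=0, draw]
  RT 45: heading 0 -> 315
  -- iteration 2/8 --
  FD 4: (4,0) -> (6.828,-2.828) [heading=315, draw]
  RT 45: heading 315 -> 270
  -- iteration 3/8 --
  FD 4: (6.828,-2.828) -> (6.828,-6.828) [heading=270, draw]
  RT 45: heading 270 -> 225
  -- iteration 4/8 --
  FD 4: (6.828,-6.828) -> (4,-9.657) [heading=225, draw]
  RT 45: heading 225 -> 180
  -- iteration 5/8 --
  FD 4: (4,-9.657) -> (0,-9.657) [heading=180, draw]
  RT 45: heading 180 -> 135
  -- iteration 6/8 --
  FD 4: (0,-9.657) -> (-2.828,-6.828) [heading=135, draw]
  RT 45: heading 135 -> 90
  -- iteration 7/8 --
  FD 4: (-2.828,-6.828) -> (-2.828,-2.828) [heading=90, draw]
  RT 45: heading 90 -> 45
  -- iteration 8/8 --
  FD 4: (-2.828,-2.828) -> (0,0) [heading=45, draw]
  RT 45: heading 45 -> 0
]
Final: pos=(0,0), heading=0, 8 segment(s) drawn

Start position: (0, 0)
Final position: (0, 0)
Distance = 0; < 1e-6 -> CLOSED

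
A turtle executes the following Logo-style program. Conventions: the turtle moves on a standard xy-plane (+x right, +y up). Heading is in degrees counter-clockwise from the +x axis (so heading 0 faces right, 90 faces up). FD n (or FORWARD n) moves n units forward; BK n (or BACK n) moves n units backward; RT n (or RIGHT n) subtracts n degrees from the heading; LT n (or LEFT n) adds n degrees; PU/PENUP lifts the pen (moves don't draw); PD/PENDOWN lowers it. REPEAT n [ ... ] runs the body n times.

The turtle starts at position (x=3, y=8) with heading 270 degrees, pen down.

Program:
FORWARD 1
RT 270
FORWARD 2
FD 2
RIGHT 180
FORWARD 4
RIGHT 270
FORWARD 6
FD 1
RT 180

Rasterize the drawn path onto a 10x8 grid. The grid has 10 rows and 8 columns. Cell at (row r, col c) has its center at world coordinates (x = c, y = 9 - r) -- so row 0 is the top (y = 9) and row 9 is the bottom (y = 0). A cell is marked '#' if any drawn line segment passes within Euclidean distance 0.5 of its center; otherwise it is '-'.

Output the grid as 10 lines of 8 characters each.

Segment 0: (3,8) -> (3,7)
Segment 1: (3,7) -> (5,7)
Segment 2: (5,7) -> (7,7)
Segment 3: (7,7) -> (3,7)
Segment 4: (3,7) -> (3,1)
Segment 5: (3,1) -> (3,-0)

Answer: --------
---#----
---#####
---#----
---#----
---#----
---#----
---#----
---#----
---#----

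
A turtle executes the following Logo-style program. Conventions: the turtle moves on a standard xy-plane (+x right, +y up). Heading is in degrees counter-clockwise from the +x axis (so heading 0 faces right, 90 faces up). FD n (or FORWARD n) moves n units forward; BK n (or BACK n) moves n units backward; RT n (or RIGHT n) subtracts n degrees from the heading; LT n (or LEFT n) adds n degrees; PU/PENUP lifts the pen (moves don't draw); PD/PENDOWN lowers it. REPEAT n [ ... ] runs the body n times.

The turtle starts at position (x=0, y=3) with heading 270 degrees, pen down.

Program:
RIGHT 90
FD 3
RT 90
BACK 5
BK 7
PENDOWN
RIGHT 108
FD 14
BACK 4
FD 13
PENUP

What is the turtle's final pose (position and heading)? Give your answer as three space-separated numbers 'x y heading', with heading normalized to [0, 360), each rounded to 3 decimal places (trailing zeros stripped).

Answer: 18.874 -16.107 342

Derivation:
Executing turtle program step by step:
Start: pos=(0,3), heading=270, pen down
RT 90: heading 270 -> 180
FD 3: (0,3) -> (-3,3) [heading=180, draw]
RT 90: heading 180 -> 90
BK 5: (-3,3) -> (-3,-2) [heading=90, draw]
BK 7: (-3,-2) -> (-3,-9) [heading=90, draw]
PD: pen down
RT 108: heading 90 -> 342
FD 14: (-3,-9) -> (10.315,-13.326) [heading=342, draw]
BK 4: (10.315,-13.326) -> (6.511,-12.09) [heading=342, draw]
FD 13: (6.511,-12.09) -> (18.874,-16.107) [heading=342, draw]
PU: pen up
Final: pos=(18.874,-16.107), heading=342, 6 segment(s) drawn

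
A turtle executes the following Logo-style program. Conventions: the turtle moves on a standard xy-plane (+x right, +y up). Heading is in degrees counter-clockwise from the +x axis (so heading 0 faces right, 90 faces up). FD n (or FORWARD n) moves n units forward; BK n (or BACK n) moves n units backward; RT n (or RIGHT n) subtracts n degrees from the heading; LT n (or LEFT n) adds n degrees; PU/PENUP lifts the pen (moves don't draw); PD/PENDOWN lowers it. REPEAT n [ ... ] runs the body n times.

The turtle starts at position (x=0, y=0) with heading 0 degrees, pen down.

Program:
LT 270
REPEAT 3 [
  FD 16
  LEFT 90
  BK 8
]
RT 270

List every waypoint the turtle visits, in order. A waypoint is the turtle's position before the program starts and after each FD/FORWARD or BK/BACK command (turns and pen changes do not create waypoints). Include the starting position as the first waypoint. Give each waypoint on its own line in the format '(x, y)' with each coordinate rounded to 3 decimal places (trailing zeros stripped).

Executing turtle program step by step:
Start: pos=(0,0), heading=0, pen down
LT 270: heading 0 -> 270
REPEAT 3 [
  -- iteration 1/3 --
  FD 16: (0,0) -> (0,-16) [heading=270, draw]
  LT 90: heading 270 -> 0
  BK 8: (0,-16) -> (-8,-16) [heading=0, draw]
  -- iteration 2/3 --
  FD 16: (-8,-16) -> (8,-16) [heading=0, draw]
  LT 90: heading 0 -> 90
  BK 8: (8,-16) -> (8,-24) [heading=90, draw]
  -- iteration 3/3 --
  FD 16: (8,-24) -> (8,-8) [heading=90, draw]
  LT 90: heading 90 -> 180
  BK 8: (8,-8) -> (16,-8) [heading=180, draw]
]
RT 270: heading 180 -> 270
Final: pos=(16,-8), heading=270, 6 segment(s) drawn
Waypoints (7 total):
(0, 0)
(0, -16)
(-8, -16)
(8, -16)
(8, -24)
(8, -8)
(16, -8)

Answer: (0, 0)
(0, -16)
(-8, -16)
(8, -16)
(8, -24)
(8, -8)
(16, -8)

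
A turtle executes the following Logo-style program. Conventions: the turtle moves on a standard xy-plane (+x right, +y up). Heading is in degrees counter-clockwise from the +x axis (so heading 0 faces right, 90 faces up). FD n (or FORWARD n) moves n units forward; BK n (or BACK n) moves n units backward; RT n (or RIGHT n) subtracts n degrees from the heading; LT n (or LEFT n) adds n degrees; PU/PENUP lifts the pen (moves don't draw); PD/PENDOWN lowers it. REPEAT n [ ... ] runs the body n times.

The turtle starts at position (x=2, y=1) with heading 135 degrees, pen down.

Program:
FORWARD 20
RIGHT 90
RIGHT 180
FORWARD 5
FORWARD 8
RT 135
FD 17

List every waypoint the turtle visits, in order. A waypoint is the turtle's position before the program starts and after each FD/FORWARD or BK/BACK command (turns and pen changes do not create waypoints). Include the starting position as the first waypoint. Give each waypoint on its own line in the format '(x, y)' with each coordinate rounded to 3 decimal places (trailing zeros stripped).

Answer: (2, 1)
(-12.142, 15.142)
(-15.678, 11.607)
(-21.335, 5.95)
(-21.335, 22.95)

Derivation:
Executing turtle program step by step:
Start: pos=(2,1), heading=135, pen down
FD 20: (2,1) -> (-12.142,15.142) [heading=135, draw]
RT 90: heading 135 -> 45
RT 180: heading 45 -> 225
FD 5: (-12.142,15.142) -> (-15.678,11.607) [heading=225, draw]
FD 8: (-15.678,11.607) -> (-21.335,5.95) [heading=225, draw]
RT 135: heading 225 -> 90
FD 17: (-21.335,5.95) -> (-21.335,22.95) [heading=90, draw]
Final: pos=(-21.335,22.95), heading=90, 4 segment(s) drawn
Waypoints (5 total):
(2, 1)
(-12.142, 15.142)
(-15.678, 11.607)
(-21.335, 5.95)
(-21.335, 22.95)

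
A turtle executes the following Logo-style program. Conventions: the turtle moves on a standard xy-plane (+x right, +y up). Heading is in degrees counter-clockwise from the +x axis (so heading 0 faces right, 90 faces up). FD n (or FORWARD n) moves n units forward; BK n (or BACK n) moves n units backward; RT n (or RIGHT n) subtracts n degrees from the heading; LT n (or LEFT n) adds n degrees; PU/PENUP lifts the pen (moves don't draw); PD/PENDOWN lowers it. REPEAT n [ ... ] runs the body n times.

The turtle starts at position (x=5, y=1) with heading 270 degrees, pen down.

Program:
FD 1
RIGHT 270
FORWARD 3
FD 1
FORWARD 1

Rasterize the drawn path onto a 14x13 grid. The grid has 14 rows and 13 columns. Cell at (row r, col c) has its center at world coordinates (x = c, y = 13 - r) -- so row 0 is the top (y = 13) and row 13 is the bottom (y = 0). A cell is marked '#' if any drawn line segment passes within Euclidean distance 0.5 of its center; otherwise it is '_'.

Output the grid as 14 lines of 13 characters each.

Segment 0: (5,1) -> (5,0)
Segment 1: (5,0) -> (8,0)
Segment 2: (8,0) -> (9,0)
Segment 3: (9,0) -> (10,0)

Answer: _____________
_____________
_____________
_____________
_____________
_____________
_____________
_____________
_____________
_____________
_____________
_____________
_____#_______
_____######__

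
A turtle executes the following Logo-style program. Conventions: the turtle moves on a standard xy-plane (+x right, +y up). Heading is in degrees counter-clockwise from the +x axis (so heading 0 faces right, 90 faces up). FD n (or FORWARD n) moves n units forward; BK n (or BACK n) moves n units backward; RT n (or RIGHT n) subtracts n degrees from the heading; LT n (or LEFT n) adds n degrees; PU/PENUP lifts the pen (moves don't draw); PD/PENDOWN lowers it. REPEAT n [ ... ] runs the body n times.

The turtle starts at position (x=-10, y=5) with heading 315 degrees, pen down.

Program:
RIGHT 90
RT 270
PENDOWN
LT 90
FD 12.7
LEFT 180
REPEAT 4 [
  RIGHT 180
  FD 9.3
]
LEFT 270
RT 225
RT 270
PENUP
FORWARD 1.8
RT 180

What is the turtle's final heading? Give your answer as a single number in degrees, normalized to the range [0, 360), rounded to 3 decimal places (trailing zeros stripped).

Answer: 180

Derivation:
Executing turtle program step by step:
Start: pos=(-10,5), heading=315, pen down
RT 90: heading 315 -> 225
RT 270: heading 225 -> 315
PD: pen down
LT 90: heading 315 -> 45
FD 12.7: (-10,5) -> (-1.02,13.98) [heading=45, draw]
LT 180: heading 45 -> 225
REPEAT 4 [
  -- iteration 1/4 --
  RT 180: heading 225 -> 45
  FD 9.3: (-1.02,13.98) -> (5.556,20.556) [heading=45, draw]
  -- iteration 2/4 --
  RT 180: heading 45 -> 225
  FD 9.3: (5.556,20.556) -> (-1.02,13.98) [heading=225, draw]
  -- iteration 3/4 --
  RT 180: heading 225 -> 45
  FD 9.3: (-1.02,13.98) -> (5.556,20.556) [heading=45, draw]
  -- iteration 4/4 --
  RT 180: heading 45 -> 225
  FD 9.3: (5.556,20.556) -> (-1.02,13.98) [heading=225, draw]
]
LT 270: heading 225 -> 135
RT 225: heading 135 -> 270
RT 270: heading 270 -> 0
PU: pen up
FD 1.8: (-1.02,13.98) -> (0.78,13.98) [heading=0, move]
RT 180: heading 0 -> 180
Final: pos=(0.78,13.98), heading=180, 5 segment(s) drawn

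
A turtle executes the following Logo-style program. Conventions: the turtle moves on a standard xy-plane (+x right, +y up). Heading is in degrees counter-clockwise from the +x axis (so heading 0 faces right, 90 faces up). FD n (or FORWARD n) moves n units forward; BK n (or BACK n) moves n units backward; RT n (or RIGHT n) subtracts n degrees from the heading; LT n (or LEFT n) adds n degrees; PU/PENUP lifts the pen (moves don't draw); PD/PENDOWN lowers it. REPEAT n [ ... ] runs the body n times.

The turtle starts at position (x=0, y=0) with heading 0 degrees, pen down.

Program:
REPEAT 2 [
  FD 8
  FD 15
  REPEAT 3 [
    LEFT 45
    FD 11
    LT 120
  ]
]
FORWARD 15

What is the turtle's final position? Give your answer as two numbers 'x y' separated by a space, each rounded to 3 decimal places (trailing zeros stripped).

Executing turtle program step by step:
Start: pos=(0,0), heading=0, pen down
REPEAT 2 [
  -- iteration 1/2 --
  FD 8: (0,0) -> (8,0) [heading=0, draw]
  FD 15: (8,0) -> (23,0) [heading=0, draw]
  REPEAT 3 [
    -- iteration 1/3 --
    LT 45: heading 0 -> 45
    FD 11: (23,0) -> (30.778,7.778) [heading=45, draw]
    LT 120: heading 45 -> 165
    -- iteration 2/3 --
    LT 45: heading 165 -> 210
    FD 11: (30.778,7.778) -> (21.252,2.278) [heading=210, draw]
    LT 120: heading 210 -> 330
    -- iteration 3/3 --
    LT 45: heading 330 -> 15
    FD 11: (21.252,2.278) -> (31.877,5.125) [heading=15, draw]
    LT 120: heading 15 -> 135
  ]
  -- iteration 2/2 --
  FD 8: (31.877,5.125) -> (26.22,10.782) [heading=135, draw]
  FD 15: (26.22,10.782) -> (15.614,21.389) [heading=135, draw]
  REPEAT 3 [
    -- iteration 1/3 --
    LT 45: heading 135 -> 180
    FD 11: (15.614,21.389) -> (4.614,21.389) [heading=180, draw]
    LT 120: heading 180 -> 300
    -- iteration 2/3 --
    LT 45: heading 300 -> 345
    FD 11: (4.614,21.389) -> (15.239,18.542) [heading=345, draw]
    LT 120: heading 345 -> 105
    -- iteration 3/3 --
    LT 45: heading 105 -> 150
    FD 11: (15.239,18.542) -> (5.713,24.042) [heading=150, draw]
    LT 120: heading 150 -> 270
  ]
]
FD 15: (5.713,24.042) -> (5.713,9.042) [heading=270, draw]
Final: pos=(5.713,9.042), heading=270, 11 segment(s) drawn

Answer: 5.713 9.042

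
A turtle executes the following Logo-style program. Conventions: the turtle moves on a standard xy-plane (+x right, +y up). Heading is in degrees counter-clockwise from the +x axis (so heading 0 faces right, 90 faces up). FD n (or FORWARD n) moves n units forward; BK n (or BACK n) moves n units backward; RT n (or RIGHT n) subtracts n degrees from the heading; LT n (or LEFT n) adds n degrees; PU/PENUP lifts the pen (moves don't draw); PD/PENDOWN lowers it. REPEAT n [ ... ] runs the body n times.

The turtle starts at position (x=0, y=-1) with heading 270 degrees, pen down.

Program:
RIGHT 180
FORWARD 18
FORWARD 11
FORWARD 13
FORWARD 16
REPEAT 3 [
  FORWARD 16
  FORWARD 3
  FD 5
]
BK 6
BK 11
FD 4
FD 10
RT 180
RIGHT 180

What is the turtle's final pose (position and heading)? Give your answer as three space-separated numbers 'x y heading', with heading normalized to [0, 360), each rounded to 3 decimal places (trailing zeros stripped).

Executing turtle program step by step:
Start: pos=(0,-1), heading=270, pen down
RT 180: heading 270 -> 90
FD 18: (0,-1) -> (0,17) [heading=90, draw]
FD 11: (0,17) -> (0,28) [heading=90, draw]
FD 13: (0,28) -> (0,41) [heading=90, draw]
FD 16: (0,41) -> (0,57) [heading=90, draw]
REPEAT 3 [
  -- iteration 1/3 --
  FD 16: (0,57) -> (0,73) [heading=90, draw]
  FD 3: (0,73) -> (0,76) [heading=90, draw]
  FD 5: (0,76) -> (0,81) [heading=90, draw]
  -- iteration 2/3 --
  FD 16: (0,81) -> (0,97) [heading=90, draw]
  FD 3: (0,97) -> (0,100) [heading=90, draw]
  FD 5: (0,100) -> (0,105) [heading=90, draw]
  -- iteration 3/3 --
  FD 16: (0,105) -> (0,121) [heading=90, draw]
  FD 3: (0,121) -> (0,124) [heading=90, draw]
  FD 5: (0,124) -> (0,129) [heading=90, draw]
]
BK 6: (0,129) -> (0,123) [heading=90, draw]
BK 11: (0,123) -> (0,112) [heading=90, draw]
FD 4: (0,112) -> (0,116) [heading=90, draw]
FD 10: (0,116) -> (0,126) [heading=90, draw]
RT 180: heading 90 -> 270
RT 180: heading 270 -> 90
Final: pos=(0,126), heading=90, 17 segment(s) drawn

Answer: 0 126 90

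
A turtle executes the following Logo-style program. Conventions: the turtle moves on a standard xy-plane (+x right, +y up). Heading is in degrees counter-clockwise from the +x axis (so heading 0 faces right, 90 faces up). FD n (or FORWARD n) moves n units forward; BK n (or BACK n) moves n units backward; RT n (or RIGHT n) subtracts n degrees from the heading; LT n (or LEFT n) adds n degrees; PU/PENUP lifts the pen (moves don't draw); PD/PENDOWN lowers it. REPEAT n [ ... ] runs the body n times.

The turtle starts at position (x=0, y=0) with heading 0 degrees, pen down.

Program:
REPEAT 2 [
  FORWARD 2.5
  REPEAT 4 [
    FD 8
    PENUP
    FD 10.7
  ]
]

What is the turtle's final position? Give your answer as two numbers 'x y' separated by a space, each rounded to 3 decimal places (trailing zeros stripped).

Executing turtle program step by step:
Start: pos=(0,0), heading=0, pen down
REPEAT 2 [
  -- iteration 1/2 --
  FD 2.5: (0,0) -> (2.5,0) [heading=0, draw]
  REPEAT 4 [
    -- iteration 1/4 --
    FD 8: (2.5,0) -> (10.5,0) [heading=0, draw]
    PU: pen up
    FD 10.7: (10.5,0) -> (21.2,0) [heading=0, move]
    -- iteration 2/4 --
    FD 8: (21.2,0) -> (29.2,0) [heading=0, move]
    PU: pen up
    FD 10.7: (29.2,0) -> (39.9,0) [heading=0, move]
    -- iteration 3/4 --
    FD 8: (39.9,0) -> (47.9,0) [heading=0, move]
    PU: pen up
    FD 10.7: (47.9,0) -> (58.6,0) [heading=0, move]
    -- iteration 4/4 --
    FD 8: (58.6,0) -> (66.6,0) [heading=0, move]
    PU: pen up
    FD 10.7: (66.6,0) -> (77.3,0) [heading=0, move]
  ]
  -- iteration 2/2 --
  FD 2.5: (77.3,0) -> (79.8,0) [heading=0, move]
  REPEAT 4 [
    -- iteration 1/4 --
    FD 8: (79.8,0) -> (87.8,0) [heading=0, move]
    PU: pen up
    FD 10.7: (87.8,0) -> (98.5,0) [heading=0, move]
    -- iteration 2/4 --
    FD 8: (98.5,0) -> (106.5,0) [heading=0, move]
    PU: pen up
    FD 10.7: (106.5,0) -> (117.2,0) [heading=0, move]
    -- iteration 3/4 --
    FD 8: (117.2,0) -> (125.2,0) [heading=0, move]
    PU: pen up
    FD 10.7: (125.2,0) -> (135.9,0) [heading=0, move]
    -- iteration 4/4 --
    FD 8: (135.9,0) -> (143.9,0) [heading=0, move]
    PU: pen up
    FD 10.7: (143.9,0) -> (154.6,0) [heading=0, move]
  ]
]
Final: pos=(154.6,0), heading=0, 2 segment(s) drawn

Answer: 154.6 0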